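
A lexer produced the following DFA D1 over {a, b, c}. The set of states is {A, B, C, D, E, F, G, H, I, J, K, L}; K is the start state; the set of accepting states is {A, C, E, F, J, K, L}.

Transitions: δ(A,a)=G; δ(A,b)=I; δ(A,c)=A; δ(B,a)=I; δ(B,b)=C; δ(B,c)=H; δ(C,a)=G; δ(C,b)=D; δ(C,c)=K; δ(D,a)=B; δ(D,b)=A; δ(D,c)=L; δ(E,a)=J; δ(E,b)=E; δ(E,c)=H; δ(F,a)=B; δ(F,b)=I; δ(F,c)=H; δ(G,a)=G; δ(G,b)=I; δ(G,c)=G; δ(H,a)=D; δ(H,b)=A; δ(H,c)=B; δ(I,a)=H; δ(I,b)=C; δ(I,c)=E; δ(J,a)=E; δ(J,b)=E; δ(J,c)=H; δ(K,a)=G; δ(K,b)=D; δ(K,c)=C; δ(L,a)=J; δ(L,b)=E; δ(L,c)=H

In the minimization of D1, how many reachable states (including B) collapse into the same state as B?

2

States {F} cannot be reached from the start state, so discard them.
Start with accepting vs non-accepting: {A,C,E,J,K,L} | {B,D,G,H,I}.
Split {A,C,E,J,K,L} by δ(·,a) → {A,C,K} and {E,J,L}.
Split {B,D,G,H,I} by δ(·,b) → {B,D,H,I} and {G}.
Split {B,D,H,I} by δ(·,c) → {B,H} and {D,I}.
The partition is now stable with 5 blocks: {A,C,K} | {B,H} | {E,J,L} | {G} | {D,I}.
The equivalence class containing B is {B,H}, of size 2.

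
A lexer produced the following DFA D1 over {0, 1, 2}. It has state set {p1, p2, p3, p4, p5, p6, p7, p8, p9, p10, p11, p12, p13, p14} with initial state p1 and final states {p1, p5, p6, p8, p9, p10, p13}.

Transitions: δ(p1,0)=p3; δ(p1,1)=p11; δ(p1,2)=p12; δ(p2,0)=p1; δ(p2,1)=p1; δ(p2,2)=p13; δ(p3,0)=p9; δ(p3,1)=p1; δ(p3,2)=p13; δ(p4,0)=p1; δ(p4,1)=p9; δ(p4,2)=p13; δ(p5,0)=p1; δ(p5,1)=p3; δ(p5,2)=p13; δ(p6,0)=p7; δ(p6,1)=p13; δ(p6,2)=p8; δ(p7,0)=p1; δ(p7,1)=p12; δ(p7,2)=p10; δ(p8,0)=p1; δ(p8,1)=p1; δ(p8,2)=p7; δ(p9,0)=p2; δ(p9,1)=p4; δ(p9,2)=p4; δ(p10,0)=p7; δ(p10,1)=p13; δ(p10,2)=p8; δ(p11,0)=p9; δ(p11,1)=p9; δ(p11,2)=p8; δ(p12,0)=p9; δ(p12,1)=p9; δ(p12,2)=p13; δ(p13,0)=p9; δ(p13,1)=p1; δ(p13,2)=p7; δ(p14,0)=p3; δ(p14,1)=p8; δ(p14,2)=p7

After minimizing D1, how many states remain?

States {p5,p6,p14} cannot be reached from the start state, so discard them.
Start with accepting vs non-accepting: {p1,p8,p9,p10,p13} | {p2,p3,p4,p7,p11,p12}.
Refine {p1,p8,p9,p10,p13} on symbol 0: members go to different blocks, giving {p1,p9,p10} and {p8,p13}.
Refine {p1,p9,p10} on symbol 1: members go to different blocks, giving {p1,p9} and {p10}.
Split {p2,p3,p4,p7,p11,p12} by δ(·,1) → {p2,p3,p4,p11,p12} and {p7}.
Stable partition: {p1,p9} | {p2,p3,p4,p11,p12} | {p8,p13} | {p10} | {p7} — 5 equivalence classes.

5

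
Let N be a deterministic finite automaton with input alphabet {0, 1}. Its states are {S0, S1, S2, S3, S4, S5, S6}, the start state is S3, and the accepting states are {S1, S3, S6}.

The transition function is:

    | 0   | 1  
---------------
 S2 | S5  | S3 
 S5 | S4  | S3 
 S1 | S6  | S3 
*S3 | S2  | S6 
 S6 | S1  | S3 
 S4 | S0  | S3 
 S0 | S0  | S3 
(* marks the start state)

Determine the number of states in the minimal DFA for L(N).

All states are reachable from the start state.
Initial partition by acceptance: {S1,S3,S6} | {S0,S2,S4,S5}.
Refine {S1,S3,S6} on symbol 0: members go to different blocks, giving {S1,S6} and {S3}.
Stable partition: {S1,S6} | {S0,S2,S4,S5} | {S3} — 3 equivalence classes.

3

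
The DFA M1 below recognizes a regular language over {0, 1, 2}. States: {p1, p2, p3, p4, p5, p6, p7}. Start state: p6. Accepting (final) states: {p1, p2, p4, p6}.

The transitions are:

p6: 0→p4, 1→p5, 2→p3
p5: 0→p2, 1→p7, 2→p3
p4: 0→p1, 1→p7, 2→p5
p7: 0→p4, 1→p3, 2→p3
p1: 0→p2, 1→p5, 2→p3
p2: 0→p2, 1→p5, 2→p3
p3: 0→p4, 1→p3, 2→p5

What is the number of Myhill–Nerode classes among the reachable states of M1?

P0 = {p1,p2,p4,p6} | {p3,p5,p7}.
Stable partition: {p1,p2,p4,p6} | {p3,p5,p7} — 2 equivalence classes.

2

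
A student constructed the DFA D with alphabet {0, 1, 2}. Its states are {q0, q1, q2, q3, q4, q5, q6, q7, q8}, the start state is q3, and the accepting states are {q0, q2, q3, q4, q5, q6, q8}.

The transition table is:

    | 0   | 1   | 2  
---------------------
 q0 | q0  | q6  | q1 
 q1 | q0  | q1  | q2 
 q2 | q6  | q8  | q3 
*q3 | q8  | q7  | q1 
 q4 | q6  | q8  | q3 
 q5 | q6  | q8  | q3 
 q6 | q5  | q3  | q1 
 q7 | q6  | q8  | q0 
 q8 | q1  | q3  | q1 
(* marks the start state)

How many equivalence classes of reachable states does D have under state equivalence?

First remove the unreachable states {q4}; 8 states remain.
Start with accepting vs non-accepting: {q0,q2,q3,q5,q6,q8} | {q1,q7}.
Split {q0,q2,q3,q5,q6,q8} by δ(·,0) → {q0,q2,q3,q5,q6} and {q8}.
On input 0, block {q0,q2,q3,q5,q6} splits into {q0,q2,q5,q6} and {q3}.
On input 1, block {q0,q2,q5,q6} splits into {q2,q5} and {q0} and {q6}.
Refine {q1,q7} on symbol 0: members go to different blocks, giving {q1} and {q7}.
Stable partition: {q2,q5} | {q1} | {q8} | {q3} | {q0} | {q6} | {q7} — 7 equivalence classes.

7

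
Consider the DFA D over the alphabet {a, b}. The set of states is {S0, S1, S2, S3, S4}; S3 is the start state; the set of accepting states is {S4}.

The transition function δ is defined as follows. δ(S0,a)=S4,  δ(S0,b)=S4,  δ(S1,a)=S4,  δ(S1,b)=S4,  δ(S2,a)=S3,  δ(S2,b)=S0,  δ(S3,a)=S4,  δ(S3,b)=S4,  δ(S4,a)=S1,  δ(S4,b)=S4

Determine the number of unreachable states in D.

No path from S3 leads to S0, S2; the other 3 states are all reachable.

2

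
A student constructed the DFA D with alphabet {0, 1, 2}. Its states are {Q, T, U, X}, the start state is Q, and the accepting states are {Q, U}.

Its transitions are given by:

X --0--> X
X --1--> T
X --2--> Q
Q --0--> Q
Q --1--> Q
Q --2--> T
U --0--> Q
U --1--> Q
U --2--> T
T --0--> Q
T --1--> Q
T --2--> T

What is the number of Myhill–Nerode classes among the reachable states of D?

2

Reachable states from the start: {Q,T}. Unreachable: {U,X} — drop them.
Start with accepting vs non-accepting: {Q} | {T}.
The partition is now stable with 2 blocks: {Q} | {T}.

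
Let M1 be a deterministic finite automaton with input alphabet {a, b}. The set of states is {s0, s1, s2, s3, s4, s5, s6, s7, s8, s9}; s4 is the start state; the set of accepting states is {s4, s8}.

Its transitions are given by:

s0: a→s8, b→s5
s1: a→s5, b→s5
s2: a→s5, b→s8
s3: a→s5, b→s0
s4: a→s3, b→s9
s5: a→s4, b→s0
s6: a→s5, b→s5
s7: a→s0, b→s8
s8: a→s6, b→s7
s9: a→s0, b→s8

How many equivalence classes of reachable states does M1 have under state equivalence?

Reachable states from the start: {s0,s3,s4,s5,s6,s7,s8,s9}. Unreachable: {s1,s2} — drop them.
Initial partition by acceptance: {s4,s8} | {s0,s3,s5,s6,s7,s9}.
Refine {s0,s3,s5,s6,s7,s9} on symbol a: members go to different blocks, giving {s3,s6,s7,s9} and {s0,s5}.
On input b, block {s3,s6,s7,s9} splits into {s3,s6} and {s7,s9}.
No further refinement is possible. Final partition (4 blocks): {s4,s8} | {s3,s6} | {s0,s5} | {s7,s9}.

4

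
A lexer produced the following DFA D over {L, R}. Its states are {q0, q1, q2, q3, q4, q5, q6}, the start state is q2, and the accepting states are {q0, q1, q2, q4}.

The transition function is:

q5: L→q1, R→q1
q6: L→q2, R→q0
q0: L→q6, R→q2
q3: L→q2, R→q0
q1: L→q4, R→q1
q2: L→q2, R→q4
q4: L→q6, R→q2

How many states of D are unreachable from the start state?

No path from q2 leads to q1, q3, q5; the other 4 states are all reachable.

3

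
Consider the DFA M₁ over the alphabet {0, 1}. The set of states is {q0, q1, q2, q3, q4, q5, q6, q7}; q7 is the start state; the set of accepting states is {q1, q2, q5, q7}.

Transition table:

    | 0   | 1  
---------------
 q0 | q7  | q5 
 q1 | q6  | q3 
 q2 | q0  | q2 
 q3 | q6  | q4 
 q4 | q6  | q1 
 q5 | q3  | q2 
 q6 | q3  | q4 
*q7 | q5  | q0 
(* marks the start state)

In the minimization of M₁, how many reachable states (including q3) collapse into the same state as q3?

Every state is reachable, so we keep all 8.
Start with accepting vs non-accepting: {q1,q2,q5,q7} | {q0,q3,q4,q6}.
Split {q1,q2,q5,q7} by δ(·,0) → {q1,q2,q5} and {q7}.
Refine {q1,q2,q5} on symbol 1: members go to different blocks, giving {q2,q5} and {q1}.
Split {q0,q3,q4,q6} by δ(·,0) → {q3,q4,q6} and {q0}.
On input 0, block {q2,q5} splits into {q2} and {q5}.
On input 1, block {q3,q4,q6} splits into {q3,q6} and {q4}.
The partition is now stable with 7 blocks: {q2} | {q3,q6} | {q7} | {q1} | {q0} | {q5} | {q4}.
The equivalence class containing q3 is {q3,q6}, of size 2.

2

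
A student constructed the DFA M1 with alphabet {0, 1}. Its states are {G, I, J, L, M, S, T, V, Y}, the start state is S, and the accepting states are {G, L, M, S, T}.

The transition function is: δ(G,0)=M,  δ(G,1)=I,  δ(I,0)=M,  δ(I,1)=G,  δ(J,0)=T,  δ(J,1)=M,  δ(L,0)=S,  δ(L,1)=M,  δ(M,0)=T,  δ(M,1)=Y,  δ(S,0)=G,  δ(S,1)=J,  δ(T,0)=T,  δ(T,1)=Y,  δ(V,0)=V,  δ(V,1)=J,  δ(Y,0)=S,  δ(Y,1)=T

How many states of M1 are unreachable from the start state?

2

Starting at S and following transitions, the reachable set is {G, I, J, M, S, T, Y}. That leaves L, V unreachable — 2 in total.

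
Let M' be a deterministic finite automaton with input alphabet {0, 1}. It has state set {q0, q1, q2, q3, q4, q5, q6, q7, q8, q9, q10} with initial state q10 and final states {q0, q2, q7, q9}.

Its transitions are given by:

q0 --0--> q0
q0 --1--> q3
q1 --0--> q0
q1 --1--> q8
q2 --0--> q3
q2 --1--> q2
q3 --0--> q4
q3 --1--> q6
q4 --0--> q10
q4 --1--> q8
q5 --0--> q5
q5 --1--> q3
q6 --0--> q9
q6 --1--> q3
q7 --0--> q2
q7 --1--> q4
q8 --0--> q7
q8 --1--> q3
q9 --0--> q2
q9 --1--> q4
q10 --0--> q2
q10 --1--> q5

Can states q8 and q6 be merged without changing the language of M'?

First remove the unreachable states {q0,q1}; 9 states remain.
Initial partition by acceptance: {q2,q7,q9} | {q3,q4,q5,q6,q8,q10}.
Refine {q2,q7,q9} on symbol 0: members go to different blocks, giving {q7,q9} and {q2}.
Refine {q3,q4,q5,q6,q8,q10} on symbol 0: members go to different blocks, giving {q3,q4,q5} and {q6,q8} and {q10}.
On input 0, block {q3,q4,q5} splits into {q3,q5} and {q4}.
Refine {q3,q5} on symbol 0: members go to different blocks, giving {q3} and {q5}.
Stable partition: {q7,q9} | {q3} | {q2} | {q6,q8} | {q10} | {q4} | {q5} — 7 equivalence classes.
q8 and q6 lie in the same block of the stable partition, so they are equivalent — no string distinguishes them.

Yes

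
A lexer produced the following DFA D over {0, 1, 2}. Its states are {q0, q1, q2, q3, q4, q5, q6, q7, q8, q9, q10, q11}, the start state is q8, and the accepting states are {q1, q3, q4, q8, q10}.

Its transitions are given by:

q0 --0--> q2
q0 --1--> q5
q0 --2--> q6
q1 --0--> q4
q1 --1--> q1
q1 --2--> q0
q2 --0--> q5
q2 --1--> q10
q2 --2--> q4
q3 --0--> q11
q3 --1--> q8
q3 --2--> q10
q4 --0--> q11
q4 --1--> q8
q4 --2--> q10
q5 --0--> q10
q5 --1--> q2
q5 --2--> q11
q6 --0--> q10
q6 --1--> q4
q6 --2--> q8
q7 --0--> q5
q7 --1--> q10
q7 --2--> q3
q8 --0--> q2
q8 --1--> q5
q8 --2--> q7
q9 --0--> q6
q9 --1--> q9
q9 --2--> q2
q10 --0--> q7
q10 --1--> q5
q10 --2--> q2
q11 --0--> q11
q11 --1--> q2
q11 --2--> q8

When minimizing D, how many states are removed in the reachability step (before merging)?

BFS from q8 reaches {q2, q3, q4, q5, q7, q8, q10, q11}; the 4 state(s) q0, q1, q6, q9 are never visited.

4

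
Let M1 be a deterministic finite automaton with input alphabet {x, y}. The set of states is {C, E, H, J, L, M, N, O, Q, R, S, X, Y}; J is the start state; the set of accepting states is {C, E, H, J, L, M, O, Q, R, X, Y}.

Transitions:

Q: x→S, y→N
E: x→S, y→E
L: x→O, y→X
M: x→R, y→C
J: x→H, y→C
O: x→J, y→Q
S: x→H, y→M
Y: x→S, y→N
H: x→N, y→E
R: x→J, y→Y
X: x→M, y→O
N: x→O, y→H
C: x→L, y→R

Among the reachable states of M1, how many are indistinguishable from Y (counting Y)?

2

Start with accepting vs non-accepting: {C,E,H,J,L,M,O,Q,R,X,Y} | {N,S}.
Refine {C,E,H,J,L,M,O,Q,R,X,Y} on symbol x: members go to different blocks, giving {C,J,L,M,O,R,X} and {E,H,Q,Y}.
On input x, block {C,J,L,M,O,R,X} splits into {C,L,M,O,R,X} and {J}.
Split {C,L,M,O,R,X} by δ(·,x) → {C,L,M,X} and {O,R}.
Refine {C,L,M,X} on symbol x: members go to different blocks, giving {C,X} and {L,M}.
On input x, block {N,S} splits into {N} and {S}.
Refine {E,H,Q,Y} on symbol x: members go to different blocks, giving {E,Q,Y} and {H}.
Refine {E,Q,Y} on symbol y: members go to different blocks, giving {Q,Y} and {E}.
Stable partition: {C,X} | {N} | {Q,Y} | {J} | {O,R} | {L,M} | {S} | {H} | {E} — 9 equivalence classes.
State Y belongs to the block {Q,Y}, which has 2 states.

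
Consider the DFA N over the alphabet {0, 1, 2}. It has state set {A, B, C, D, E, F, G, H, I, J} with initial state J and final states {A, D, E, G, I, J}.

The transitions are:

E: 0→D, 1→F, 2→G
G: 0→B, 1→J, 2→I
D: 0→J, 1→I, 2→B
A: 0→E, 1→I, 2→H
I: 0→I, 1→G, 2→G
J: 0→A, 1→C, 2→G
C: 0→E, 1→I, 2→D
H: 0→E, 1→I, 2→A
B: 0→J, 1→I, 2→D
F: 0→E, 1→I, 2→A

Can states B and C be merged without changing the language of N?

Yes

P0 = {A,D,E,G,I,J} | {B,C,F,H}.
Split {A,D,E,G,I,J} by δ(·,0) → {A,D,E,I,J} and {G}.
Split {A,D,E,I,J} by δ(·,1) → {A,D} and {E,J} and {I}.
The partition is now stable with 5 blocks: {A,D} | {B,C,F,H} | {G} | {E,J} | {I}.
B and C lie in the same block of the stable partition, so they are equivalent — no string distinguishes them.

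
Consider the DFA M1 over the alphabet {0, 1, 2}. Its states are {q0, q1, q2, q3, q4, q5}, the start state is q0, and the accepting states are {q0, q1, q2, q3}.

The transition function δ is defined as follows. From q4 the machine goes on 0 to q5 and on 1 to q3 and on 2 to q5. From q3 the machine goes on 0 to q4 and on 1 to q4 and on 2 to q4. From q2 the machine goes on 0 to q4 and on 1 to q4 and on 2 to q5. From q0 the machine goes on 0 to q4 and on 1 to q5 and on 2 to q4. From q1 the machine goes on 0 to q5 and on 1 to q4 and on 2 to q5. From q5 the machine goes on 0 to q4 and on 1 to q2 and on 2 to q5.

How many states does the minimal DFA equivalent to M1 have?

Reachable states from the start: {q0,q2,q3,q4,q5}. Unreachable: {q1} — drop them.
Initial partition by acceptance: {q0,q2,q3} | {q4,q5}.
Stable partition: {q0,q2,q3} | {q4,q5} — 2 equivalence classes.

2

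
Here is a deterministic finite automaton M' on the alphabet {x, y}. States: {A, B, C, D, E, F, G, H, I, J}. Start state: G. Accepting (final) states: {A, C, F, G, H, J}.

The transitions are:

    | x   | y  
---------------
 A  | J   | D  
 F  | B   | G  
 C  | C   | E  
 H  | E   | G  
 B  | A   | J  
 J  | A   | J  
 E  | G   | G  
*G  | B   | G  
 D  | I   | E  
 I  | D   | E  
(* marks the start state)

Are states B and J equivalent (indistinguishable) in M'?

No

Reachable states from the start: {A,B,D,E,G,I,J}. Unreachable: {C,F,H} — drop them.
Start with accepting vs non-accepting: {A,G,J} | {B,D,E,I}.
Split {A,G,J} by δ(·,x) → {A,J} and {G}.
On input y, block {A,J} splits into {A} and {J}.
Refine {B,D,E,I} on symbol x: members go to different blocks, giving {D,I} and {B} and {E}.
The partition is now stable with 6 blocks: {A} | {D,I} | {G} | {J} | {B} | {E}.
B and J end up in different blocks, so they are distinguishable. For instance, the string 'ε' is accepted from only J.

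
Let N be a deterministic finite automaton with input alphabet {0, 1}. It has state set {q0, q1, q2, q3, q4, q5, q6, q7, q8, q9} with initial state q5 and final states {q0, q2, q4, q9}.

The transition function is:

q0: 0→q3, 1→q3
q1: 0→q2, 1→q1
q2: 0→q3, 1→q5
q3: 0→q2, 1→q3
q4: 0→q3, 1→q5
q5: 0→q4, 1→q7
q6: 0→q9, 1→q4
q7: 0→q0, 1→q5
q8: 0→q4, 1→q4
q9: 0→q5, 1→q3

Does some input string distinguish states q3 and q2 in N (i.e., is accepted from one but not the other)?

States {q1,q6,q8,q9} cannot be reached from the start state, so discard them.
P0 = {q0,q2,q4} | {q3,q5,q7}.
The partition is now stable with 2 blocks: {q0,q2,q4} | {q3,q5,q7}.
q3 and q2 end up in different blocks, so they are distinguishable. For instance, the string 'ε' is accepted from only q2.

Yes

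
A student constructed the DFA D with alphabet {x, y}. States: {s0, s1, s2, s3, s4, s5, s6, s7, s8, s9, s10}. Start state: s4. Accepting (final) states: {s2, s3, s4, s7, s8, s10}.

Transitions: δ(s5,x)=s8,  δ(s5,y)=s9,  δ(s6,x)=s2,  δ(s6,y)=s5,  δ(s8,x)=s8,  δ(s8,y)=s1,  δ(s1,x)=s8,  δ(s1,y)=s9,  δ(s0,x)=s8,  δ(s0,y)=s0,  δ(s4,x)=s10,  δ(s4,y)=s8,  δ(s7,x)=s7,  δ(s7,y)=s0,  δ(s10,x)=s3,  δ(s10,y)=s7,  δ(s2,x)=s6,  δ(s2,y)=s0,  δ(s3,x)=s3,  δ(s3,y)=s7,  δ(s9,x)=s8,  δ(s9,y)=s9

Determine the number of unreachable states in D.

BFS from s4 reaches {s0, s1, s3, s4, s7, s8, s9, s10}; the 3 state(s) s2, s5, s6 are never visited.

3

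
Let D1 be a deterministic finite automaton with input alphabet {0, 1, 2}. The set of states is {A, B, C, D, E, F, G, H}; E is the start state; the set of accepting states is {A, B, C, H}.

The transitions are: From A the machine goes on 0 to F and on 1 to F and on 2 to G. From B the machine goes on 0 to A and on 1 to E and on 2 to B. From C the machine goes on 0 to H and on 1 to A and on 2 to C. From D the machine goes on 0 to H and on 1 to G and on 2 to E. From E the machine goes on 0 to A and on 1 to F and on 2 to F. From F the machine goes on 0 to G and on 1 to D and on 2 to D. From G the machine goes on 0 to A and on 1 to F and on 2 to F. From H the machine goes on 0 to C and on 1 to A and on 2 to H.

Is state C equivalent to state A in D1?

No

First remove the unreachable states {B}; 7 states remain.
P0 = {A,C,H} | {D,E,F,G}.
Split {A,C,H} by δ(·,0) → {C,H} and {A}.
On input 0, block {D,E,F,G} splits into {E,G} and {D} and {F}.
Stable partition: {C,H} | {E,G} | {A} | {D} | {F} — 5 equivalence classes.
C and A end up in different blocks, so they are distinguishable. For instance, the string '0' is accepted from only C.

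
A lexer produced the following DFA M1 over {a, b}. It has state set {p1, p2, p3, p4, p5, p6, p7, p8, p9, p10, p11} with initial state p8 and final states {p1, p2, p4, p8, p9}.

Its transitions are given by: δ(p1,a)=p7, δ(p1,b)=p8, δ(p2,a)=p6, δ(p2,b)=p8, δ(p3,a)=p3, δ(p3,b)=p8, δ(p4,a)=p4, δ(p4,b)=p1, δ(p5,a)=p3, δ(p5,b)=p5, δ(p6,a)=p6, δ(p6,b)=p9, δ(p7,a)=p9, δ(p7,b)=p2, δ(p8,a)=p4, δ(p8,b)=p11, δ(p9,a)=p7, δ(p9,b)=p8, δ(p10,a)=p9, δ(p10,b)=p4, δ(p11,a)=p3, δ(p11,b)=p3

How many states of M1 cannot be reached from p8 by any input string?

No path from p8 leads to p5, p10; the other 9 states are all reachable.

2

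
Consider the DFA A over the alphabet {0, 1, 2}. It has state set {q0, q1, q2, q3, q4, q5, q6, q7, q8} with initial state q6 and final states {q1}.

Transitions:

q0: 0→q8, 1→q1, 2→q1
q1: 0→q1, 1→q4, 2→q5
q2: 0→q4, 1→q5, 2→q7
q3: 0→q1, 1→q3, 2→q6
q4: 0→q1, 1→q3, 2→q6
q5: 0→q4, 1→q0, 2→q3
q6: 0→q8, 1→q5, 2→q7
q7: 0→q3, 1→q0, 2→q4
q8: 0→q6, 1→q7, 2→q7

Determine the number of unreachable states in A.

No path from q6 leads to q2; the other 8 states are all reachable.

1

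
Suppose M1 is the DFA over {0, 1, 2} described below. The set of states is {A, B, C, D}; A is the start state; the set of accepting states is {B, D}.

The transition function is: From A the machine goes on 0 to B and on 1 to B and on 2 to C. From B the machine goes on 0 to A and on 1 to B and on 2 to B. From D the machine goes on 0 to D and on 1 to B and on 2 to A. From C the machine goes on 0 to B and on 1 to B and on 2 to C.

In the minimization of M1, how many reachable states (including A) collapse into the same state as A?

States {D} cannot be reached from the start state, so discard them.
Initial partition by acceptance: {B} | {A,C}.
No further refinement is possible. Final partition (2 blocks): {B} | {A,C}.
The equivalence class containing A is {A,C}, of size 2.

2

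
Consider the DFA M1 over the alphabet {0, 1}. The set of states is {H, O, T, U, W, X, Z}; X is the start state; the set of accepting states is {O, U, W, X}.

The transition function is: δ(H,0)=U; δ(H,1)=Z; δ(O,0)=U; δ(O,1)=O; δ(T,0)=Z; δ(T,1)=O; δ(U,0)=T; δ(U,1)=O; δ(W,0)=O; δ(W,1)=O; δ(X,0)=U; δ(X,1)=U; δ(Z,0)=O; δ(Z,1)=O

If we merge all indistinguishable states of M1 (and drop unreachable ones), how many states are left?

5

States {H,W} cannot be reached from the start state, so discard them.
Start with accepting vs non-accepting: {O,U,X} | {T,Z}.
Refine {O,U,X} on symbol 0: members go to different blocks, giving {O,X} and {U}.
On input 1, block {O,X} splits into {O} and {X}.
Refine {T,Z} on symbol 0: members go to different blocks, giving {T} and {Z}.
The partition is now stable with 5 blocks: {O} | {T} | {U} | {X} | {Z}.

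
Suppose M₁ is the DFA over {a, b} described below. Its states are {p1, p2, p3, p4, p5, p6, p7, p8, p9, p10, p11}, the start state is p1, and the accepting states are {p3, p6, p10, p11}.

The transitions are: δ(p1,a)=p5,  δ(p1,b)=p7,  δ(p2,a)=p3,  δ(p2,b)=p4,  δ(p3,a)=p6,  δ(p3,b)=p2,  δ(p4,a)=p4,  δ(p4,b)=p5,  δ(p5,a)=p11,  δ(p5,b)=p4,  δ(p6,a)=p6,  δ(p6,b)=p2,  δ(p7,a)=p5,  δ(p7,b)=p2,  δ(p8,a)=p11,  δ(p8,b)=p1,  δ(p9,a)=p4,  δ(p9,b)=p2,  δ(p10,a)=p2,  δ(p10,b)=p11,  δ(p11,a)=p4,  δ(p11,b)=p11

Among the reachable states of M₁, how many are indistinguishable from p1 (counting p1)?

1

Reachable states from the start: {p1,p2,p3,p4,p5,p6,p7,p11}. Unreachable: {p8,p9,p10} — drop them.
Initial partition by acceptance: {p3,p6,p11} | {p1,p2,p4,p5,p7}.
Split {p3,p6,p11} by δ(·,a) → {p3,p6} and {p11}.
Split {p1,p2,p4,p5,p7} by δ(·,a) → {p1,p4,p7} and {p2} and {p5}.
On input a, block {p1,p4,p7} splits into {p1,p7} and {p4}.
Split {p1,p7} by δ(·,b) → {p1} and {p7}.
The partition is now stable with 7 blocks: {p3,p6} | {p1} | {p11} | {p2} | {p5} | {p4} | {p7}.
State p1 belongs to the block {p1}, which has 1 states.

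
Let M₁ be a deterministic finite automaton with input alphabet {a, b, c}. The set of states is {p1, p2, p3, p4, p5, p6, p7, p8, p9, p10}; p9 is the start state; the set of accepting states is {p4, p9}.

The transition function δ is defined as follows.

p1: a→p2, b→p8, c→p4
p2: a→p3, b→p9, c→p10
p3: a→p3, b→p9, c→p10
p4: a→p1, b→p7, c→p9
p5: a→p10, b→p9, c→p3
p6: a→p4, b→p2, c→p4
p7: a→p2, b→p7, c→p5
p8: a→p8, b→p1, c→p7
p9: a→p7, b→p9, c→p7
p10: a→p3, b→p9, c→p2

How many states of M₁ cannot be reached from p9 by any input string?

No path from p9 leads to p1, p4, p6, p8; the other 6 states are all reachable.

4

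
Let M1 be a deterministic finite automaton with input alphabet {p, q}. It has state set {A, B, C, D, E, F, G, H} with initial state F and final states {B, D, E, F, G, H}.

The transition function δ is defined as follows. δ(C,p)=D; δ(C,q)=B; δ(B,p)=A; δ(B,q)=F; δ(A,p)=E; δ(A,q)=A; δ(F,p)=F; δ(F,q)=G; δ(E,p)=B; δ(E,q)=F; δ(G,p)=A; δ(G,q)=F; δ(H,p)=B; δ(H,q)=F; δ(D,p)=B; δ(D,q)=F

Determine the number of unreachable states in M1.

3

Starting at F and following transitions, the reachable set is {A, B, E, F, G}. That leaves C, D, H unreachable — 3 in total.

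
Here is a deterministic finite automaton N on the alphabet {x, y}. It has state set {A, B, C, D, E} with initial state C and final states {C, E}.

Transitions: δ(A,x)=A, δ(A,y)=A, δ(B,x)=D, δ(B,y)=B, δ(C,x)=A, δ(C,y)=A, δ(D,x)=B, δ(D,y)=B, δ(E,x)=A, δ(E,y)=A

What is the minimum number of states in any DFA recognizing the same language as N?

Reachable states from the start: {A,C}. Unreachable: {B,D,E} — drop them.
Start with accepting vs non-accepting: {C} | {A}.
The partition is now stable with 2 blocks: {C} | {A}.

2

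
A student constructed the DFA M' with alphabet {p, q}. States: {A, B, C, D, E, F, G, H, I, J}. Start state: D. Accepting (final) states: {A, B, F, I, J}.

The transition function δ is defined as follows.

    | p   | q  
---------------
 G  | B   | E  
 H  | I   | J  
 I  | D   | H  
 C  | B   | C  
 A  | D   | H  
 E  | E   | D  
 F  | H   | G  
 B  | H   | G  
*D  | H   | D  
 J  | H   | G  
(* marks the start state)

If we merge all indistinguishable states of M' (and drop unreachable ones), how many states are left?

Reachable states from the start: {B,D,E,G,H,I,J}. Unreachable: {A,C,F} — drop them.
Start with accepting vs non-accepting: {B,I,J} | {D,E,G,H}.
On input p, block {D,E,G,H} splits into {D,E} and {G,H}.
Split {B,I,J} by δ(·,p) → {B,J} and {I}.
Split {D,E} by δ(·,p) → {D} and {E}.
Refine {G,H} on symbol p: members go to different blocks, giving {G} and {H}.
The partition is now stable with 6 blocks: {B,J} | {D} | {G} | {I} | {E} | {H}.

6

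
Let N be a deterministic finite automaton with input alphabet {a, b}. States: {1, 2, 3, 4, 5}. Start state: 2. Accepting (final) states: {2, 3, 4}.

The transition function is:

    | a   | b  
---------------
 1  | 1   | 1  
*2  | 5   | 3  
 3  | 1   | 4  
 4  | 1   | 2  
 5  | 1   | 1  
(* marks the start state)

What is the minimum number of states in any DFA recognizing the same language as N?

Start with accepting vs non-accepting: {2,3,4} | {1,5}.
Stable partition: {2,3,4} | {1,5} — 2 equivalence classes.

2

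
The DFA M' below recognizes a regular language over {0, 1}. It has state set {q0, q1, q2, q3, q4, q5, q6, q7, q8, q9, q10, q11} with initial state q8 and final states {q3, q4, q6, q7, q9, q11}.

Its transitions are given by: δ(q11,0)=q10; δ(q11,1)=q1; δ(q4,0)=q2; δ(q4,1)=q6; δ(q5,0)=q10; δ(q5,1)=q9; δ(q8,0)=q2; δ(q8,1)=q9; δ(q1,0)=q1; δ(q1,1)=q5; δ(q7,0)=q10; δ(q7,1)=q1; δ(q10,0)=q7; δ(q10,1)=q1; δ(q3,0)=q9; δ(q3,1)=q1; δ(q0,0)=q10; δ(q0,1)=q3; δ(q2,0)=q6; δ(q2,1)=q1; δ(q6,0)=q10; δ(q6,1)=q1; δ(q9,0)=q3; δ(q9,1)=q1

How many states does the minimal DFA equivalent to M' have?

Reachable states from the start: {q1,q2,q3,q5,q6,q7,q8,q9,q10}. Unreachable: {q0,q4,q11} — drop them.
Initial partition by acceptance: {q3,q6,q7,q9} | {q1,q2,q5,q8,q10}.
On input 0, block {q3,q6,q7,q9} splits into {q3,q9} and {q6,q7}.
Split {q1,q2,q5,q8,q10} by δ(·,0) → {q1,q5,q8} and {q2,q10}.
On input 0, block {q1,q5,q8} splits into {q5,q8} and {q1}.
Stable partition: {q3,q9} | {q5,q8} | {q6,q7} | {q2,q10} | {q1} — 5 equivalence classes.

5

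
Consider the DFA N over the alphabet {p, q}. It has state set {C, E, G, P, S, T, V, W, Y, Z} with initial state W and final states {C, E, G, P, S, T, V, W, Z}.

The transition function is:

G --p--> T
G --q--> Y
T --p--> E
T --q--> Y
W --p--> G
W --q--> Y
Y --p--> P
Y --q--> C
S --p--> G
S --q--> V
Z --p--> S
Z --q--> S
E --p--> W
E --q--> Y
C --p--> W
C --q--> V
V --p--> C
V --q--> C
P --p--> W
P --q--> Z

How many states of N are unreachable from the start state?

Exploring from W, all states are eventually visited, so none are unreachable.

0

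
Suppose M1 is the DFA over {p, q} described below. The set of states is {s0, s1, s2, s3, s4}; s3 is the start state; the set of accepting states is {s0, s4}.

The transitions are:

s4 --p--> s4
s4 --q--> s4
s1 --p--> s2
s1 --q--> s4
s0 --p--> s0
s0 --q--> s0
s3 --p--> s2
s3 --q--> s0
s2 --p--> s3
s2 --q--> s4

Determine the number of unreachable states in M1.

1

Starting at s3 and following transitions, the reachable set is {s0, s2, s3, s4}. That leaves s1 unreachable — 1 in total.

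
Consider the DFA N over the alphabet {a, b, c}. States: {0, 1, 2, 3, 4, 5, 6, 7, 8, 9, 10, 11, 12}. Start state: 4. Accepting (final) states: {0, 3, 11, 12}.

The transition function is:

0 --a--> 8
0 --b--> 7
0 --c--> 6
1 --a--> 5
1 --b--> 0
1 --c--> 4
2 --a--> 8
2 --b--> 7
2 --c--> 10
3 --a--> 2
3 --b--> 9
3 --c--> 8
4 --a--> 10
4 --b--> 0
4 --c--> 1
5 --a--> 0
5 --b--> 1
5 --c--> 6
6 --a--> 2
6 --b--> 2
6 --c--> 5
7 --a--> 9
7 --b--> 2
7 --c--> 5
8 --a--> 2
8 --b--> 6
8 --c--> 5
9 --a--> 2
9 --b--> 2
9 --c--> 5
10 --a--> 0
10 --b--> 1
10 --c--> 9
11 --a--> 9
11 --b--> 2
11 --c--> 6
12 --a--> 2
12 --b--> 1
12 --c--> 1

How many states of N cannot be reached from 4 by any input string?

3

Starting at 4 and following transitions, the reachable set is {0, 1, 2, 4, 5, 6, 7, 8, 9, 10}. That leaves 3, 11, 12 unreachable — 3 in total.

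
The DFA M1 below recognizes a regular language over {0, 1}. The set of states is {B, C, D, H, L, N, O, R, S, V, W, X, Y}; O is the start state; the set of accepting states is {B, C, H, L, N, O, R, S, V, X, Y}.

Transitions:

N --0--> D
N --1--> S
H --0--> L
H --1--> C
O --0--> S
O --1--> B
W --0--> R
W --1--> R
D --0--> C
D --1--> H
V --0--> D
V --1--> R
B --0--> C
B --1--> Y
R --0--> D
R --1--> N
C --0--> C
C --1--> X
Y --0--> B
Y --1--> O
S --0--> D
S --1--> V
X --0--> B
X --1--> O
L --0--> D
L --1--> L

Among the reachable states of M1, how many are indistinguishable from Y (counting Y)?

Reachable states from the start: {B,C,D,H,L,N,O,R,S,V,X,Y}. Unreachable: {W} — drop them.
P0 = {B,C,H,L,N,O,R,S,V,X,Y} | {D}.
Refine {B,C,H,L,N,O,R,S,V,X,Y} on symbol 0: members go to different blocks, giving {B,C,H,O,X,Y} and {L,N,R,S,V}.
Split {B,C,H,O,X,Y} by δ(·,0) → {B,C,X,Y} and {H,O}.
On input 1, block {B,C,X,Y} splits into {X,Y} and {B,C}.
The partition is now stable with 5 blocks: {X,Y} | {D} | {L,N,R,S,V} | {H,O} | {B,C}.
State Y belongs to the block {X,Y}, which has 2 states.

2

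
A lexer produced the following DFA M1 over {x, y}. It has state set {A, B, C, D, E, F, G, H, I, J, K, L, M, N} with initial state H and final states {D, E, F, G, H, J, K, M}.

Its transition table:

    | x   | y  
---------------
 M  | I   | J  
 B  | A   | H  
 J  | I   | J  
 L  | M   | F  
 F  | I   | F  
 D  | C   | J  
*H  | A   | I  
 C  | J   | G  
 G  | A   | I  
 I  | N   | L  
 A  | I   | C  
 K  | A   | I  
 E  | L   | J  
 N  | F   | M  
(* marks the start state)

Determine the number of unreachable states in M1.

4

BFS from H reaches {A, C, F, G, H, I, J, L, M, N}; the 4 state(s) B, D, E, K are never visited.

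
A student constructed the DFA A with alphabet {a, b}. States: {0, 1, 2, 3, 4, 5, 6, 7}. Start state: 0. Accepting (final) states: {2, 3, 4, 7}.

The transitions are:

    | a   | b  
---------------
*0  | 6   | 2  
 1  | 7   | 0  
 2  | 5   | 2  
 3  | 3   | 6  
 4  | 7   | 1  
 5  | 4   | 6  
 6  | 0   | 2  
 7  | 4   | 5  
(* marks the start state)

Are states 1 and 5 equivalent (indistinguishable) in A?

Yes

First remove the unreachable states {3}; 7 states remain.
Initial partition by acceptance: {2,4,7} | {0,1,5,6}.
Refine {2,4,7} on symbol a: members go to different blocks, giving {4,7} and {2}.
Refine {0,1,5,6} on symbol a: members go to different blocks, giving {0,6} and {1,5}.
The partition is now stable with 4 blocks: {4,7} | {0,6} | {2} | {1,5}.
1 and 5 lie in the same block of the stable partition, so they are equivalent — no string distinguishes them.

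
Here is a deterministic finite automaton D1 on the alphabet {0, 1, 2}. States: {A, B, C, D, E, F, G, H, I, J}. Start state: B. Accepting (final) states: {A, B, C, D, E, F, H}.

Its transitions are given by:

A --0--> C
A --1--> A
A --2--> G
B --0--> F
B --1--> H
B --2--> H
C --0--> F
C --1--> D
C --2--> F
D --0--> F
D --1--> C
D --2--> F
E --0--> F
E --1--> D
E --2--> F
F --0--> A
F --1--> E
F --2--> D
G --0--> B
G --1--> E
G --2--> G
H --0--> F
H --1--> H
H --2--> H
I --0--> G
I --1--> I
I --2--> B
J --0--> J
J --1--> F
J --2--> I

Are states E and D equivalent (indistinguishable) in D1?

Yes

Reachable states from the start: {A,B,C,D,E,F,G,H}. Unreachable: {I,J} — drop them.
Start with accepting vs non-accepting: {A,B,C,D,E,F,H} | {G}.
Refine {A,B,C,D,E,F,H} on symbol 2: members go to different blocks, giving {B,C,D,E,F,H} and {A}.
Split {B,C,D,E,F,H} by δ(·,0) → {B,C,D,E,H} and {F}.
Split {B,C,D,E,H} by δ(·,2) → {C,D,E} and {B,H}.
No further refinement is possible. Final partition (5 blocks): {C,D,E} | {G} | {A} | {F} | {B,H}.
E and D lie in the same block of the stable partition, so they are equivalent — no string distinguishes them.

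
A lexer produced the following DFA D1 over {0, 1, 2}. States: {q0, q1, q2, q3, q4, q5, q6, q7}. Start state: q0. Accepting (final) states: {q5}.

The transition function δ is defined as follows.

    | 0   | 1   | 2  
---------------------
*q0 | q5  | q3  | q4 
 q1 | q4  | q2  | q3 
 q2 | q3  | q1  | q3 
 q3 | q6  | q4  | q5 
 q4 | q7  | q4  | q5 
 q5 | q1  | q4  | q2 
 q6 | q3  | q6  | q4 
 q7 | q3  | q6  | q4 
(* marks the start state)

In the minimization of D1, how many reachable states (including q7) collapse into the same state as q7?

P0 = {q5} | {q0,q1,q2,q3,q4,q6,q7}.
Split {q0,q1,q2,q3,q4,q6,q7} by δ(·,0) → {q1,q2,q3,q4,q6,q7} and {q0}.
On input 2, block {q1,q2,q3,q4,q6,q7} splits into {q1,q2,q6,q7} and {q3,q4}.
The partition is now stable with 4 blocks: {q5} | {q1,q2,q6,q7} | {q0} | {q3,q4}.
State q7 belongs to the block {q1,q2,q6,q7}, which has 4 states.

4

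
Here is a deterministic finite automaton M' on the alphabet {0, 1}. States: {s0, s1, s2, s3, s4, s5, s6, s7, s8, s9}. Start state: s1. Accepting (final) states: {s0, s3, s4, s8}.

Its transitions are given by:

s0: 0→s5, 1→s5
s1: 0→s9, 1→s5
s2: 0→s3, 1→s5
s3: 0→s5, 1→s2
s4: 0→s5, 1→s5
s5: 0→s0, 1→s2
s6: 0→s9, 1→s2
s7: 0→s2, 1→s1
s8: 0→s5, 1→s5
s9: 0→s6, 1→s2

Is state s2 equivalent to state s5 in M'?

Yes

Reachable states from the start: {s0,s1,s2,s3,s5,s6,s9}. Unreachable: {s4,s7,s8} — drop them.
Start with accepting vs non-accepting: {s0,s3} | {s1,s2,s5,s6,s9}.
On input 0, block {s1,s2,s5,s6,s9} splits into {s1,s6,s9} and {s2,s5}.
No further refinement is possible. Final partition (3 blocks): {s0,s3} | {s1,s6,s9} | {s2,s5}.
s2 and s5 lie in the same block of the stable partition, so they are equivalent — no string distinguishes them.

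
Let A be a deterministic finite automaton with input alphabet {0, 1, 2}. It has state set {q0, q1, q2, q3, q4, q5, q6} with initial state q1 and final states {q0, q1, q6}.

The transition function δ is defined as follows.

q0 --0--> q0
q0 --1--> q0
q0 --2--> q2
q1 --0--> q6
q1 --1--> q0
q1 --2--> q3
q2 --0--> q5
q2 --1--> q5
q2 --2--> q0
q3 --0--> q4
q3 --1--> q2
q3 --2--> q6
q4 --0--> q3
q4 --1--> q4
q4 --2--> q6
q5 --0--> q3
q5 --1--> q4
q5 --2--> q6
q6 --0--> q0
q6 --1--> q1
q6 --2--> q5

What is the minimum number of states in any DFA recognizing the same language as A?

2

All states are reachable from the start state.
Initial partition by acceptance: {q0,q1,q6} | {q2,q3,q4,q5}.
The partition is now stable with 2 blocks: {q0,q1,q6} | {q2,q3,q4,q5}.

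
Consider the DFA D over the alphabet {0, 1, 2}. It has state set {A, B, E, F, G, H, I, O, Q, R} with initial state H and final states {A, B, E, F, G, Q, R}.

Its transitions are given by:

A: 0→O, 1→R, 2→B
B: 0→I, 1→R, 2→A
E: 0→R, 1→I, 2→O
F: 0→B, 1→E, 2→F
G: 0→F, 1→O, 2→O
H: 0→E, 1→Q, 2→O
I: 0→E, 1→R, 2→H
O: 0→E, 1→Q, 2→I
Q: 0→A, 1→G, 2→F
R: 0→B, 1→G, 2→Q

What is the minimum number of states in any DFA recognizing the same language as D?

P0 = {A,B,E,F,G,Q,R} | {H,I,O}.
Refine {A,B,E,F,G,Q,R} on symbol 0: members go to different blocks, giving {E,F,G,Q,R} and {A,B}.
On input 0, block {E,F,G,Q,R} splits into {F,Q,R} and {E,G}.
The partition is now stable with 4 blocks: {F,Q,R} | {H,I,O} | {A,B} | {E,G}.

4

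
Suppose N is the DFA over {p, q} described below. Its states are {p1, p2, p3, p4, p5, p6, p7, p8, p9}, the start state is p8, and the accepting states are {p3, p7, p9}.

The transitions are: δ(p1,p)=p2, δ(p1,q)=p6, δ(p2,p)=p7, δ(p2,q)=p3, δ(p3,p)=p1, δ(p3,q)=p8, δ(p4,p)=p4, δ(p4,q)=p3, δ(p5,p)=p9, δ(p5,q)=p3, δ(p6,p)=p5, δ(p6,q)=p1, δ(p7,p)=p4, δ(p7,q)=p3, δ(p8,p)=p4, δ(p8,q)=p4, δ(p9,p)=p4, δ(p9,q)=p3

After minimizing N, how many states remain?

Initial partition by acceptance: {p3,p7,p9} | {p1,p2,p4,p5,p6,p8}.
Split {p3,p7,p9} by δ(·,q) → {p7,p9} and {p3}.
Refine {p1,p2,p4,p5,p6,p8} on symbol p: members go to different blocks, giving {p1,p4,p6,p8} and {p2,p5}.
On input p, block {p1,p4,p6,p8} splits into {p1,p6} and {p4,p8}.
On input q, block {p4,p8} splits into {p4} and {p8}.
The partition is now stable with 6 blocks: {p7,p9} | {p1,p6} | {p3} | {p2,p5} | {p4} | {p8}.

6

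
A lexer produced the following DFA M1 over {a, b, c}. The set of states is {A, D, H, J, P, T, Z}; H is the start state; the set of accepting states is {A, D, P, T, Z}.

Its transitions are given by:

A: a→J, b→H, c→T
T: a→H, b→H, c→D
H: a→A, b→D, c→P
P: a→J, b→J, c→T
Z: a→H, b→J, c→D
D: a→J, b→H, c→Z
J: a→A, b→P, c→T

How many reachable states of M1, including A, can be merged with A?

5

P0 = {A,D,P,T,Z} | {H,J}.
Stable partition: {A,D,P,T,Z} | {H,J} — 2 equivalence classes.
State A belongs to the block {A,D,P,T,Z}, which has 5 states.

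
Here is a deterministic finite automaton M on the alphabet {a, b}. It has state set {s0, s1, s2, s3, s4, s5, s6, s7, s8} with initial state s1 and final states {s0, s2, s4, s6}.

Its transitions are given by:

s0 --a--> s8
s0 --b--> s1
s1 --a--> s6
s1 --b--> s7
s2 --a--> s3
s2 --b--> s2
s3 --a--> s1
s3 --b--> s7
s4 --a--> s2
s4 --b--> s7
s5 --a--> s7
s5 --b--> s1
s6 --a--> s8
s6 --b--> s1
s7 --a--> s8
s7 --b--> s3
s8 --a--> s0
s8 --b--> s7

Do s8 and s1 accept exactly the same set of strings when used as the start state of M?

Yes

Reachable states from the start: {s0,s1,s3,s6,s7,s8}. Unreachable: {s2,s4,s5} — drop them.
Start with accepting vs non-accepting: {s0,s6} | {s1,s3,s7,s8}.
Refine {s1,s3,s7,s8} on symbol a: members go to different blocks, giving {s1,s8} and {s3,s7}.
Stable partition: {s0,s6} | {s1,s8} | {s3,s7} — 3 equivalence classes.
s8 and s1 lie in the same block of the stable partition, so they are equivalent — no string distinguishes them.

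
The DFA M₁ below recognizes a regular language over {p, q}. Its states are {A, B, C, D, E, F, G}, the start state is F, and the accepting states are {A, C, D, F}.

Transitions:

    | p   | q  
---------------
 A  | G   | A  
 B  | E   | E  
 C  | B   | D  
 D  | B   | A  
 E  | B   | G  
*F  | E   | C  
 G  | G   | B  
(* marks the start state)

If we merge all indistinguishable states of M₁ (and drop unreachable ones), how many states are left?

2

Every state is reachable, so we keep all 7.
Start with accepting vs non-accepting: {A,C,D,F} | {B,E,G}.
The partition is now stable with 2 blocks: {A,C,D,F} | {B,E,G}.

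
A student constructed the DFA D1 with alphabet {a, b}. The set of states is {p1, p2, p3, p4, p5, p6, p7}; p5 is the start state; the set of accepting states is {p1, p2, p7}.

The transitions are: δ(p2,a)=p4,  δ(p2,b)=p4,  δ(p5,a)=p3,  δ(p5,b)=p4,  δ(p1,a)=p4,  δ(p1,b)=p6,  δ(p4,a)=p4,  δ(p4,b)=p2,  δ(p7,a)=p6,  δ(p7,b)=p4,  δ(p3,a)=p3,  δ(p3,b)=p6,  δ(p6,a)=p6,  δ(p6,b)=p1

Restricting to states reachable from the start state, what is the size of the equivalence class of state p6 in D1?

2

States {p7} cannot be reached from the start state, so discard them.
P0 = {p1,p2} | {p3,p4,p5,p6}.
Split {p3,p4,p5,p6} by δ(·,b) → {p3,p5} and {p4,p6}.
No further refinement is possible. Final partition (3 blocks): {p1,p2} | {p3,p5} | {p4,p6}.
State p6 belongs to the block {p4,p6}, which has 2 states.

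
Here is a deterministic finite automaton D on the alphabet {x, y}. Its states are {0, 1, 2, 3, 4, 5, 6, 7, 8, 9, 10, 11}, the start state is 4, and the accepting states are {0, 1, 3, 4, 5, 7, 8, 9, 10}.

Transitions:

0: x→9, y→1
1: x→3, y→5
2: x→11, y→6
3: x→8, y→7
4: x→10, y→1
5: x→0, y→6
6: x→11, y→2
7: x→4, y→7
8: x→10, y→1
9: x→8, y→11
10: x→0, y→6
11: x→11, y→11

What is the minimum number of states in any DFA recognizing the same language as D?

5

All states are reachable from the start state.
Start with accepting vs non-accepting: {0,1,3,4,5,7,8,9,10} | {2,6,11}.
Split {0,1,3,4,5,7,8,9,10} by δ(·,y) → {0,1,3,4,7,8} and {5,9,10}.
Split {0,1,3,4,7,8} by δ(·,x) → {0,4,8} and {1,3,7}.
Refine {1,3,7} on symbol x: members go to different blocks, giving {3,7} and {1}.
The partition is now stable with 5 blocks: {0,4,8} | {2,6,11} | {5,9,10} | {3,7} | {1}.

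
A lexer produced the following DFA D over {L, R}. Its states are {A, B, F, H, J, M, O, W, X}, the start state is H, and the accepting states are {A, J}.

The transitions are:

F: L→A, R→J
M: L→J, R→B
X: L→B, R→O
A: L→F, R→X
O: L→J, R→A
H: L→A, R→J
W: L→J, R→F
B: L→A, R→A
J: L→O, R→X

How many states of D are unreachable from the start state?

Starting at H and following transitions, the reachable set is {A, B, F, H, J, O, X}. That leaves M, W unreachable — 2 in total.

2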